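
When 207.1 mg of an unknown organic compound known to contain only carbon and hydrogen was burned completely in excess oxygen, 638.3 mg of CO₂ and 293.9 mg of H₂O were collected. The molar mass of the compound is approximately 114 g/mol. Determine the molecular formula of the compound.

mol C = 0.6383 g CO₂ ÷ 44.009 g/mol = 0.014504 mol
mol H = 2 × 0.2939 g H₂O ÷ 18.015 g/mol = 0.032628 mol
Divide by the smallest (0.014504 mol): C 1.000, H 2.250
Multiplying each by 4 gives whole numbers: C 4.00, H 9.00
Empirical formula: C4H9
Empirical-formula mass = 57.12 g/mol; 114 ÷ 57.12 ≈ 2, so the molecular formula is C8H18.

C8H18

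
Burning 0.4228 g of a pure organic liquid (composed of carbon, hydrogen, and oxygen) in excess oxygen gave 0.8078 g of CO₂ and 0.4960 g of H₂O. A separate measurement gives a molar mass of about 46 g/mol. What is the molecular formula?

mol C = 0.8078 g CO₂ ÷ 44.009 g/mol = 0.018355 mol
mol H = 2 × 0.4960 g H₂O ÷ 18.015 g/mol = 0.055065 mol
mass O = 0.4228 − (0.22047 + 0.055506) = 0.14683 g → mol O = 0.14683 ÷ 15.999 = 0.0091773 mol
Divide by the smallest (0.0091773 mol): C 2.000, H 6.000, O 1.000
Empirical formula: C2H6O
Empirical-formula mass = 46.07 g/mol; 46 ÷ 46.07 ≈ 1, so the molecular formula is C2H6O.

C2H6O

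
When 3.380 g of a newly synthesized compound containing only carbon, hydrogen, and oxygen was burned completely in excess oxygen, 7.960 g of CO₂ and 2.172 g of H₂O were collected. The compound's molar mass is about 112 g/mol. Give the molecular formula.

C6H8O2

mol C = 7.960 g CO₂ ÷ 44.009 g/mol = 0.18087 mol
mol H = 2 × 2.172 g H₂O ÷ 18.015 g/mol = 0.24113 mol
mass O = 3.380 − (2.1725 + 0.24306) = 0.96448 g → mol O = 0.96448 ÷ 15.999 = 0.060284 mol
Divide by the smallest (0.060284 mol): C 3.000, H 4.000, O 1.000
Empirical formula: C3H4O
Empirical-formula mass = 56.06 g/mol; 112 ÷ 56.06 ≈ 2, so the molecular formula is C6H8O2.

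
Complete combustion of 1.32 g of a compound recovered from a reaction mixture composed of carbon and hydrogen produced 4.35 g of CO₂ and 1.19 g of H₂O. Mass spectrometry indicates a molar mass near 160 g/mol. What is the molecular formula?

C12H16

mol C = 4.35 g CO₂ ÷ 44.009 g/mol = 0.09884 mol
mol H = 2 × 1.19 g H₂O ÷ 18.015 g/mol = 0.1321 mol
Divide by the smallest (0.09884 mol): C 1.000, H 1.337
Multiplying each by 3 gives whole numbers: C 3.00, H 4.01
Empirical formula: C3H4
Empirical-formula mass = 40.06 g/mol; 160 ÷ 40.06 ≈ 4, so the molecular formula is C12H16.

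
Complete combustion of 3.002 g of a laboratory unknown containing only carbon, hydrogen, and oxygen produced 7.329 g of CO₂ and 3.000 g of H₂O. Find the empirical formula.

C4H8O

mol C = 7.329 g CO₂ ÷ 44.009 g/mol = 0.16653 mol
mol H = 2 × 3.000 g H₂O ÷ 18.015 g/mol = 0.33306 mol
mass O = 3.002 − (2.0002 + 0.33572) = 0.66604 g → mol O = 0.66604 ÷ 15.999 = 0.041630 mol
Divide by the smallest (0.041630 mol): C 4.000, H 8.000, O 1.000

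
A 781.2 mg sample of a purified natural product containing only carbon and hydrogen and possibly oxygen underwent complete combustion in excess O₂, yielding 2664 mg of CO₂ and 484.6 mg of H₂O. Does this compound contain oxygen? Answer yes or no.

mol C = 2.664 g CO₂ ÷ 44.009 g/mol = 0.060533 mol
mol H = 2 × 0.4846 g H₂O ÷ 18.015 g/mol = 0.053800 mol
C and H together account for 0.78129 g — essentially the entire 0.7812 g sample — so the compound contains no oxygen.

no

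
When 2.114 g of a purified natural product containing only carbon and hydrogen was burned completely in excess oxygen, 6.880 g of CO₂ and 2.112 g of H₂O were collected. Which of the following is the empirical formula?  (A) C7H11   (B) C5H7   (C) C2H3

(C) C2H3

mol C = 6.880 g CO₂ ÷ 44.009 g/mol = 0.15633 mol
mol H = 2 × 2.112 g H₂O ÷ 18.015 g/mol = 0.23447 mol
Divide by the smallest (0.15633 mol): C 1.000, H 1.500
Multiplying each by 2 gives whole numbers: C 2.00, H 3.00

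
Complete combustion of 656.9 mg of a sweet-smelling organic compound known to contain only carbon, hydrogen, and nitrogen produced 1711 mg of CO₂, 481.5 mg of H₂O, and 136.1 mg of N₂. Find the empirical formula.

mol C = 1.711 g CO₂ ÷ 44.009 g/mol = 0.038878 mol
mol H = 2 × 0.4815 g H₂O ÷ 18.015 g/mol = 0.053455 mol
mol N = 2 × 0.1361 g N₂ ÷ 28.014 g/mol = 0.0097166 mol
Divide by the smallest (0.0097166 mol): C 4.001, H 5.501, N 1.000
Multiplying each by 2 gives whole numbers: C 8.00, H 11.00, N 2.00

C8H11N2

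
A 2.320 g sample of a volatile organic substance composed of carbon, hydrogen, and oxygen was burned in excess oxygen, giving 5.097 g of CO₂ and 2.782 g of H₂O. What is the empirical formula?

C3H8O

mol C = 5.097 g CO₂ ÷ 44.009 g/mol = 0.11582 mol
mol H = 2 × 2.782 g H₂O ÷ 18.015 g/mol = 0.30885 mol
mass O = 2.320 − (1.3911 + 0.31132) = 0.61759 g → mol O = 0.61759 ÷ 15.999 = 0.038602 mol
Divide by the smallest (0.038602 mol): C 3.000, H 8.001, O 1.000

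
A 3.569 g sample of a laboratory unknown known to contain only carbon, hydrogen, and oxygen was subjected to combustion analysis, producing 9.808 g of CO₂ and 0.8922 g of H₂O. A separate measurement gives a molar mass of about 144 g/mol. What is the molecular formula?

C9H4O2

mol C = 9.808 g CO₂ ÷ 44.009 g/mol = 0.22286 mol
mol H = 2 × 0.8922 g H₂O ÷ 18.015 g/mol = 0.099051 mol
mass O = 3.569 − (2.6768 + 0.099843) = 0.79234 g → mol O = 0.79234 ÷ 15.999 = 0.049525 mol
Divide by the smallest (0.049525 mol): C 4.500, H 2.000, O 1.000
Multiplying each by 2 gives whole numbers: C 9.00, H 4.00, O 2.00
Empirical formula: C9H4O2
Empirical-formula mass = 144.13 g/mol; 144 ÷ 144.13 ≈ 1, so the molecular formula is C9H4O2.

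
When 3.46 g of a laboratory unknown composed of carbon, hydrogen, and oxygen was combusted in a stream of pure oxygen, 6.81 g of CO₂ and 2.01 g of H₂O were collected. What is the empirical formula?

C9H13O5

mol C = 6.81 g CO₂ ÷ 44.009 g/mol = 0.1547 mol
mol H = 2 × 2.01 g H₂O ÷ 18.015 g/mol = 0.2231 mol
mass O = 3.46 − (1.859 + 0.2249) = 1.376 g → mol O = 1.376 ÷ 15.999 = 0.08603 mol
Divide by the smallest (0.08603 mol): C 1.799, H 2.594, O 1.000
Multiplying each by 5 gives whole numbers: C 8.99, H 12.97, O 5.00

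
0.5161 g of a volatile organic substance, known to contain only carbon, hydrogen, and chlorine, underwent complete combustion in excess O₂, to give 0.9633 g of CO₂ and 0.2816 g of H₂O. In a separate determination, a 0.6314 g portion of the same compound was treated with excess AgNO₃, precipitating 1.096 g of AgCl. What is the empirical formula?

mol C = 0.9633 g CO₂ ÷ 44.009 g/mol = 0.021889 mol
mol H = 2 × 0.2816 g H₂O ÷ 18.015 g/mol = 0.031263 mol
From the AgCl data: mol Cl per gram of compound = (1.096 ÷ 143.318) ÷ 0.6314 = 0.012112 mol/g, so in the 0.5161 g combustion sample mol Cl = 0.0062509 mol
Divide by the smallest (0.0062509 mol): C 3.502, H 5.001, Cl 1.000
Multiplying each by 2 gives whole numbers: C 7.00, H 10.00, Cl 2.00

C7H10Cl2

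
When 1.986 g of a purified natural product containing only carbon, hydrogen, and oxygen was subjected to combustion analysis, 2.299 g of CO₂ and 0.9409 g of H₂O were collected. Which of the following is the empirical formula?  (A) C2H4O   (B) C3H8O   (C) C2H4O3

(C) C2H4O3

mol C = 2.299 g CO₂ ÷ 44.009 g/mol = 0.052239 mol
mol H = 2 × 0.9409 g H₂O ÷ 18.015 g/mol = 0.10446 mol
mass O = 1.986 − (0.62745 + 0.10529) = 1.2533 g → mol O = 1.2533 ÷ 15.999 = 0.078334 mol
Divide by the smallest (0.052239 mol): C 1.000, H 2.000, O 1.500
Multiplying each by 2 gives whole numbers: C 2.00, H 4.00, O 3.00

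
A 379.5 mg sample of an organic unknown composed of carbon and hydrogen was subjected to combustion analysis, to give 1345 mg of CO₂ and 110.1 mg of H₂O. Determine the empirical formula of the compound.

mol C = 1.345 g CO₂ ÷ 44.009 g/mol = 0.030562 mol
mol H = 2 × 0.1101 g H₂O ÷ 18.015 g/mol = 0.012223 mol
Divide by the smallest (0.012223 mol): C 2.500, H 1.000
Multiplying each by 2 gives whole numbers: C 5.00, H 2.00

C5H2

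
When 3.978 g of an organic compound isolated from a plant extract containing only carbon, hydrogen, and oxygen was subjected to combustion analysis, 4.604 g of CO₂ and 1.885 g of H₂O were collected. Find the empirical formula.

mol C = 4.604 g CO₂ ÷ 44.009 g/mol = 0.10461 mol
mol H = 2 × 1.885 g H₂O ÷ 18.015 g/mol = 0.20927 mol
mass O = 3.978 − (1.2565 + 0.21094) = 2.5105 g → mol O = 2.5105 ÷ 15.999 = 0.15692 mol
Divide by the smallest (0.10461 mol): C 1.000, H 2.000, O 1.500
Multiplying each by 2 gives whole numbers: C 2.00, H 4.00, O 3.00

C2H4O3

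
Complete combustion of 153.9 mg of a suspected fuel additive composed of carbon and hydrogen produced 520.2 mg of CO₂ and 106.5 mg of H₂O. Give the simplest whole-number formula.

mol C = 0.5202 g CO₂ ÷ 44.009 g/mol = 0.011820 mol
mol H = 2 × 0.1065 g H₂O ÷ 18.015 g/mol = 0.011823 mol
Divide by the smallest (0.011820 mol): C 1.000, H 1.000

CH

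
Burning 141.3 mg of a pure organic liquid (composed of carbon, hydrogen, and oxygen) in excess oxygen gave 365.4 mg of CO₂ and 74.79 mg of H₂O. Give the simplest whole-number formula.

mol C = 0.3654 g CO₂ ÷ 44.009 g/mol = 0.0083028 mol
mol H = 2 × 0.07479 g H₂O ÷ 18.015 g/mol = 0.0083031 mol
mass O = 0.1413 − (0.099725 + 0.0083695) = 0.033205 g → mol O = 0.033205 ÷ 15.999 = 0.0020754 mol
Divide by the smallest (0.0020754 mol): C 4.001, H 4.001, O 1.000

C4H4O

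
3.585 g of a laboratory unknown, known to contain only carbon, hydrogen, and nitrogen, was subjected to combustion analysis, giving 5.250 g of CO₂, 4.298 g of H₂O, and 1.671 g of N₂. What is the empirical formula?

mol C = 5.250 g CO₂ ÷ 44.009 g/mol = 0.11929 mol
mol H = 2 × 4.298 g H₂O ÷ 18.015 g/mol = 0.47716 mol
mol N = 2 × 1.671 g N₂ ÷ 28.014 g/mol = 0.11930 mol
Divide by the smallest (0.11929 mol): C 1.000, H 4.000, N 1.000

CH4N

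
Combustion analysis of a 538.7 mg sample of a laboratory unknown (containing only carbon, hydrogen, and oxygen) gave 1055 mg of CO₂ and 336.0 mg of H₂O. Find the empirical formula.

mol C = 1.055 g CO₂ ÷ 44.009 g/mol = 0.023972 mol
mol H = 2 × 0.3360 g H₂O ÷ 18.015 g/mol = 0.037302 mol
mass O = 0.5387 − (0.28793 + 0.037601) = 0.21317 g → mol O = 0.21317 ÷ 15.999 = 0.013324 mol
Divide by the smallest (0.013324 mol): C 1.799, H 2.800, O 1.000
Multiplying each by 5 gives whole numbers: C 9.00, H 14.00, O 5.00

C9H14O5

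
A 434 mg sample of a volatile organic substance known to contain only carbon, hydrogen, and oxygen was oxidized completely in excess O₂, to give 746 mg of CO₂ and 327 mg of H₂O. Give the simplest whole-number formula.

mol C = 0.746 g CO₂ ÷ 44.009 g/mol = 0.01695 mol
mol H = 2 × 0.327 g H₂O ÷ 18.015 g/mol = 0.03630 mol
mass O = 0.434 − (0.2036 + 0.03659) = 0.1938 g → mol O = 0.1938 ÷ 15.999 = 0.01211 mol
Divide by the smallest (0.01211 mol): C 1.399, H 2.997, O 1.000
Multiplying each by 5 gives whole numbers: C 7.00, H 14.98, O 5.00

C7H15O5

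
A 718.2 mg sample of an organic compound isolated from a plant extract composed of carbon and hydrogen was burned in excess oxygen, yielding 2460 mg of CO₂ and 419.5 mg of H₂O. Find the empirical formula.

C6H5

mol C = 2.460 g CO₂ ÷ 44.009 g/mol = 0.055898 mol
mol H = 2 × 0.4195 g H₂O ÷ 18.015 g/mol = 0.046572 mol
Divide by the smallest (0.046572 mol): C 1.200, H 1.000
Multiplying each by 5 gives whole numbers: C 6.00, H 5.00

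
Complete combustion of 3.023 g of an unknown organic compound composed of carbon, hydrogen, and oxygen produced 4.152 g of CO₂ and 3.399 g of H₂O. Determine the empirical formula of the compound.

mol C = 4.152 g CO₂ ÷ 44.009 g/mol = 0.094344 mol
mol H = 2 × 3.399 g H₂O ÷ 18.015 g/mol = 0.37735 mol
mass O = 3.023 − (1.1332 + 0.38037) = 1.5095 g → mol O = 1.5095 ÷ 15.999 = 0.094347 mol
Divide by the smallest (0.094344 mol): C 1.000, H 4.000, O 1.000

CH4O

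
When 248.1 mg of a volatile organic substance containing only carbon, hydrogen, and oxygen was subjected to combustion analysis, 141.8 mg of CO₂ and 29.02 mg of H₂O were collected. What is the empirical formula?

mol C = 0.1418 g CO₂ ÷ 44.009 g/mol = 0.0032221 mol
mol H = 2 × 0.02902 g H₂O ÷ 18.015 g/mol = 0.0032218 mol
mass O = 0.2481 − (0.038700 + 0.0032475) = 0.20615 g → mol O = 0.20615 ÷ 15.999 = 0.012885 mol
Divide by the smallest (0.0032218 mol): C 1.000, H 1.000, O 3.999

CHO4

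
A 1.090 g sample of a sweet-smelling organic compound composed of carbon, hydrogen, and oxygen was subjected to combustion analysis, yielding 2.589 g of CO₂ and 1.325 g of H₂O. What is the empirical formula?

C4H10O

mol C = 2.589 g CO₂ ÷ 44.009 g/mol = 0.058829 mol
mol H = 2 × 1.325 g H₂O ÷ 18.015 g/mol = 0.14710 mol
mass O = 1.090 − (0.70659 + 0.14828) = 0.23513 g → mol O = 0.23513 ÷ 15.999 = 0.014697 mol
Divide by the smallest (0.014697 mol): C 4.003, H 10.009, O 1.000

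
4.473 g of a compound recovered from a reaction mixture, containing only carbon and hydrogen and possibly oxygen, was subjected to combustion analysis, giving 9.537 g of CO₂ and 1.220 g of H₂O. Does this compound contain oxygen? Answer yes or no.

yes

mol C = 9.537 g CO₂ ÷ 44.009 g/mol = 0.21671 mol
mol H = 2 × 1.220 g H₂O ÷ 18.015 g/mol = 0.13544 mol
C and H account for only 2.7394 g of the 4.473 g sample; the remaining 1.7336 g must be oxygen.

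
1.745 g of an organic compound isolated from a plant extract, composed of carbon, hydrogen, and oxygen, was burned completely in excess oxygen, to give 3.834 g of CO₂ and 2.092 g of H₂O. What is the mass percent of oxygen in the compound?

mol C = 3.834 g CO₂ ÷ 44.009 g/mol = 0.087119 mol
mol H = 2 × 2.092 g H₂O ÷ 18.015 g/mol = 0.23225 mol
mass O = 1.745 − (1.0464 + 0.23411) = 0.46451 g → mol O = 0.46451 ÷ 15.999 = 0.029034 mol
mass % O = 0.46451 g ÷ 1.745 g × 100%

26.62%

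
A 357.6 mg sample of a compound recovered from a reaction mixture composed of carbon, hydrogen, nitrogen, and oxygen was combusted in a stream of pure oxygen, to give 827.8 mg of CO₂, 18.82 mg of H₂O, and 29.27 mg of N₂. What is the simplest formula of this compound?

mol C = 0.8278 g CO₂ ÷ 44.009 g/mol = 0.018810 mol
mol H = 2 × 0.01882 g H₂O ÷ 18.015 g/mol = 0.0020894 mol
mol N = 2 × 0.02927 g N₂ ÷ 28.014 g/mol = 0.0020897 mol
mass O = 0.3576 − (0.22592 + 0.0021061 + 0.029270) = 0.10030 g → mol O = 0.10030 ÷ 15.999 = 0.0062691 mol
Divide by the smallest (0.0020894 mol): C 9.003, H 1.000, N 1.000, O 3.000

C9HNO3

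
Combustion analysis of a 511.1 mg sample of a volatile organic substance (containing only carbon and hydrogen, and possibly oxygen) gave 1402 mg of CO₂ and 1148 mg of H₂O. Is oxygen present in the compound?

no

mol C = 1.402 g CO₂ ÷ 44.009 g/mol = 0.031857 mol
mol H = 2 × 1.148 g H₂O ÷ 18.015 g/mol = 0.12745 mol
C and H together account for 0.51110 g — essentially the entire 0.5111 g sample — so the compound contains no oxygen.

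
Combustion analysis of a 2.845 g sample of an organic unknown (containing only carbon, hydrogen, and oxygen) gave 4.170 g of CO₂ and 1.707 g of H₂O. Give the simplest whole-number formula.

CH2O

mol C = 4.170 g CO₂ ÷ 44.009 g/mol = 0.094753 mol
mol H = 2 × 1.707 g H₂O ÷ 18.015 g/mol = 0.18951 mol
mass O = 2.845 − (1.1381 + 0.19102) = 1.5159 g → mol O = 1.5159 ÷ 15.999 = 0.094749 mol
Divide by the smallest (0.094749 mol): C 1.000, H 2.000, O 1.000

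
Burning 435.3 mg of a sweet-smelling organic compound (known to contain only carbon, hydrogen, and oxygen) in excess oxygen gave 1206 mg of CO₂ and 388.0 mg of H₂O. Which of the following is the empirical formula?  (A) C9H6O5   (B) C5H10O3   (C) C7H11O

(C) C7H11O

mol C = 1.206 g CO₂ ÷ 44.009 g/mol = 0.027403 mol
mol H = 2 × 0.3880 g H₂O ÷ 18.015 g/mol = 0.043075 mol
mass O = 0.4353 − (0.32914 + 0.043420) = 0.062737 g → mol O = 0.062737 ÷ 15.999 = 0.0039213 mol
Divide by the smallest (0.0039213 mol): C 6.988, H 10.985, O 1.000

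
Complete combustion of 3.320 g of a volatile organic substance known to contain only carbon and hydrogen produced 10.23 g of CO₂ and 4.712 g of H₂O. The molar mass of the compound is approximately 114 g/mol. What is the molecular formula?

C8H18

mol C = 10.23 g CO₂ ÷ 44.009 g/mol = 0.23245 mol
mol H = 2 × 4.712 g H₂O ÷ 18.015 g/mol = 0.52312 mol
Divide by the smallest (0.23245 mol): C 1.000, H 2.250
Multiplying each by 4 gives whole numbers: C 4.00, H 9.00
Empirical formula: C4H9
Empirical-formula mass = 57.12 g/mol; 114 ÷ 57.12 ≈ 2, so the molecular formula is C8H18.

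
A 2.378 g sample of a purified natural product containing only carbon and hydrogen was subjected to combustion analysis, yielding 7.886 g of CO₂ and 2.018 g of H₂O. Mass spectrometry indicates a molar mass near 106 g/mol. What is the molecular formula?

C8H10

mol C = 7.886 g CO₂ ÷ 44.009 g/mol = 0.17919 mol
mol H = 2 × 2.018 g H₂O ÷ 18.015 g/mol = 0.22404 mol
Divide by the smallest (0.17919 mol): C 1.000, H 1.250
Multiplying each by 4 gives whole numbers: C 4.00, H 5.00
Empirical formula: C4H5
Empirical-formula mass = 53.08 g/mol; 106 ÷ 53.08 ≈ 2, so the molecular formula is C8H10.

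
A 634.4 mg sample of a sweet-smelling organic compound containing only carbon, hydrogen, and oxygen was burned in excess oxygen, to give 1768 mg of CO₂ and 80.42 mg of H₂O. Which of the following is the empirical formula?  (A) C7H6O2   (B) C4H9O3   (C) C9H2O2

mol C = 1.768 g CO₂ ÷ 44.009 g/mol = 0.040174 mol
mol H = 2 × 0.08042 g H₂O ÷ 18.015 g/mol = 0.0089281 mol
mass O = 0.6344 − (0.48253 + 0.0089995) = 0.14288 g → mol O = 0.14288 ÷ 15.999 = 0.0089303 mol
Divide by the smallest (0.0089281 mol): C 4.500, H 1.000, O 1.000
Multiplying each by 2 gives whole numbers: C 9.00, H 2.00, O 2.00

(C) C9H2O2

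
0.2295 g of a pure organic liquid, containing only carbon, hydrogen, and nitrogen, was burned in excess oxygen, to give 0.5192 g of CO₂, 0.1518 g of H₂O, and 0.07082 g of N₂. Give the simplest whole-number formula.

mol C = 0.5192 g CO₂ ÷ 44.009 g/mol = 0.011798 mol
mol H = 2 × 0.1518 g H₂O ÷ 18.015 g/mol = 0.016853 mol
mol N = 2 × 0.07082 g N₂ ÷ 28.014 g/mol = 0.0050560 mol
Divide by the smallest (0.0050560 mol): C 2.333, H 3.333, N 1.000
Multiplying each by 3 gives whole numbers: C 7.00, H 10.00, N 3.00

C7H10N3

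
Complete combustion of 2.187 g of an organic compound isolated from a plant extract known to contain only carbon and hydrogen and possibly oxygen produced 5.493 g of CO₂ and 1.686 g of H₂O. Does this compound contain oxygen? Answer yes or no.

mol C = 5.493 g CO₂ ÷ 44.009 g/mol = 0.12482 mol
mol H = 2 × 1.686 g H₂O ÷ 18.015 g/mol = 0.18718 mol
C and H account for only 1.6878 g of the 2.187 g sample; the remaining 0.49917 g must be oxygen.

yes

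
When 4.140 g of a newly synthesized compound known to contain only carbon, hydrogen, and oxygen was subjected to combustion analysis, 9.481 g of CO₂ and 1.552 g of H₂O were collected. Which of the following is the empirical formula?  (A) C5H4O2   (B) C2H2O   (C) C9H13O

mol C = 9.481 g CO₂ ÷ 44.009 g/mol = 0.21543 mol
mol H = 2 × 1.552 g H₂O ÷ 18.015 g/mol = 0.17230 mol
mass O = 4.140 − (2.5876 + 0.17368) = 1.3788 g → mol O = 1.3788 ÷ 15.999 = 0.086177 mol
Divide by the smallest (0.086177 mol): C 2.500, H 1.999, O 1.000
Multiplying each by 2 gives whole numbers: C 5.00, H 4.00, O 2.00

(A) C5H4O2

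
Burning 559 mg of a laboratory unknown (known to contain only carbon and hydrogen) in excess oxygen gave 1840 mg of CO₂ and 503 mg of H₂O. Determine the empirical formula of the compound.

mol C = 1.84 g CO₂ ÷ 44.009 g/mol = 0.04181 mol
mol H = 2 × 0.503 g H₂O ÷ 18.015 g/mol = 0.05584 mol
Divide by the smallest (0.04181 mol): C 1.000, H 1.336
Multiplying each by 3 gives whole numbers: C 3.00, H 4.01

C3H4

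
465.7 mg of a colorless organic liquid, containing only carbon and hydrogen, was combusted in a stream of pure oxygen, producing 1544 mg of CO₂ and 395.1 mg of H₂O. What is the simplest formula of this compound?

mol C = 1.544 g CO₂ ÷ 44.009 g/mol = 0.035084 mol
mol H = 2 × 0.3951 g H₂O ÷ 18.015 g/mol = 0.043863 mol
Divide by the smallest (0.035084 mol): C 1.000, H 1.250
Multiplying each by 4 gives whole numbers: C 4.00, H 5.00

C4H5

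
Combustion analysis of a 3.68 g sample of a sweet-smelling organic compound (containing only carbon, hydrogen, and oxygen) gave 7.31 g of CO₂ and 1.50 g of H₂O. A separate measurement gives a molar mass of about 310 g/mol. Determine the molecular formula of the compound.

mol C = 7.31 g CO₂ ÷ 44.009 g/mol = 0.1661 mol
mol H = 2 × 1.50 g H₂O ÷ 18.015 g/mol = 0.1665 mol
mass O = 3.68 − (1.995 + 0.1679) = 1.517 g → mol O = 1.517 ÷ 15.999 = 0.09482 mol
Divide by the smallest (0.09482 mol): C 1.752, H 1.756, O 1.000
Multiplying each by 4 gives whole numbers: C 7.01, H 7.02, O 4.00
Empirical formula: C7H7O4
Empirical-formula mass = 155.13 g/mol; 310 ÷ 155.13 ≈ 2, so the molecular formula is C14H14O8.

C14H14O8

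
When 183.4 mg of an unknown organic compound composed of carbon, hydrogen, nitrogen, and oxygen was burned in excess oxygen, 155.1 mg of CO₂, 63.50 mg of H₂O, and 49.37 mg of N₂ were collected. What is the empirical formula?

mol C = 0.1551 g CO₂ ÷ 44.009 g/mol = 0.0035243 mol
mol H = 2 × 0.06350 g H₂O ÷ 18.015 g/mol = 0.0070497 mol
mol N = 2 × 0.04937 g N₂ ÷ 28.014 g/mol = 0.0035247 mol
mass O = 0.1834 − (0.042330 + 0.0071061 + 0.049370) = 0.084594 g → mol O = 0.084594 ÷ 15.999 = 0.0052874 mol
Divide by the smallest (0.0035243 mol): C 1.000, H 2.000, N 1.000, O 1.500
Multiplying each by 2 gives whole numbers: C 2.00, H 4.00, N 2.00, O 3.00

C2H4N2O3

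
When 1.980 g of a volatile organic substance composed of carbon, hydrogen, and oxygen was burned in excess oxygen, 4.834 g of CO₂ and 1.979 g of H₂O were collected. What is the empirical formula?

C4H8O

mol C = 4.834 g CO₂ ÷ 44.009 g/mol = 0.10984 mol
mol H = 2 × 1.979 g H₂O ÷ 18.015 g/mol = 0.21971 mol
mass O = 1.980 − (1.3193 + 0.22146) = 0.43923 g → mol O = 0.43923 ÷ 15.999 = 0.027454 mol
Divide by the smallest (0.027454 mol): C 4.001, H 8.003, O 1.000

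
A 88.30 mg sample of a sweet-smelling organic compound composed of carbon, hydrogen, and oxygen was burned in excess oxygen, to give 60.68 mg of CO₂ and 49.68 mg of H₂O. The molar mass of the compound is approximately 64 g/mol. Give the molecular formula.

mol C = 0.06068 g CO₂ ÷ 44.009 g/mol = 0.0013788 mol
mol H = 2 × 0.04968 g H₂O ÷ 18.015 g/mol = 0.0055154 mol
mass O = 0.08830 − (0.016561 + 0.0055595) = 0.066180 g → mol O = 0.066180 ÷ 15.999 = 0.0041365 mol
Divide by the smallest (0.0013788 mol): C 1.000, H 4.000, O 3.000
Empirical formula: CH4O3
Empirical-formula mass = 64.04 g/mol; 64 ÷ 64.04 ≈ 1, so the molecular formula is CH4O3.

CH4O3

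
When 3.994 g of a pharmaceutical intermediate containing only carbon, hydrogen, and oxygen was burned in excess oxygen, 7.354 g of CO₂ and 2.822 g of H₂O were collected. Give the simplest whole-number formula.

mol C = 7.354 g CO₂ ÷ 44.009 g/mol = 0.16710 mol
mol H = 2 × 2.822 g H₂O ÷ 18.015 g/mol = 0.31329 mol
mass O = 3.994 − (2.0071 + 0.31580) = 1.6711 g → mol O = 1.6711 ÷ 15.999 = 0.10445 mol
Divide by the smallest (0.10445 mol): C 1.600, H 2.999, O 1.000
Multiplying each by 5 gives whole numbers: C 8.00, H 15.00, O 5.00

C8H15O5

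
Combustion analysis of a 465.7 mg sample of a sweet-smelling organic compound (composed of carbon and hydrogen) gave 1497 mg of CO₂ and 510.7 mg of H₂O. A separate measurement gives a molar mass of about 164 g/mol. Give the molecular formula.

mol C = 1.497 g CO₂ ÷ 44.009 g/mol = 0.034016 mol
mol H = 2 × 0.5107 g H₂O ÷ 18.015 g/mol = 0.056697 mol
Divide by the smallest (0.034016 mol): C 1.000, H 1.667
Multiplying each by 3 gives whole numbers: C 3.00, H 5.00
Empirical formula: C3H5
Empirical-formula mass = 41.07 g/mol; 164 ÷ 41.07 ≈ 4, so the molecular formula is C12H20.

C12H20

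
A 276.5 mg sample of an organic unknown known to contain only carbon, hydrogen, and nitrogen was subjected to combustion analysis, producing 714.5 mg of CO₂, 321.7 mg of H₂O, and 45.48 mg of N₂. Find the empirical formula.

mol C = 0.7145 g CO₂ ÷ 44.009 g/mol = 0.016235 mol
mol H = 2 × 0.3217 g H₂O ÷ 18.015 g/mol = 0.035715 mol
mol N = 2 × 0.04548 g N₂ ÷ 28.014 g/mol = 0.0032469 mol
Divide by the smallest (0.0032469 mol): C 5.000, H 10.999, N 1.000

C5H11N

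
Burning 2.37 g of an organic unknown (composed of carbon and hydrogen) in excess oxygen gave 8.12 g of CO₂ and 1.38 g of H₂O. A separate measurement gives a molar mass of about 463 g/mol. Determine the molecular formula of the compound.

mol C = 8.12 g CO₂ ÷ 44.009 g/mol = 0.1845 mol
mol H = 2 × 1.38 g H₂O ÷ 18.015 g/mol = 0.1532 mol
Divide by the smallest (0.1532 mol): C 1.204, H 1.000
Multiplying each by 5 gives whole numbers: C 6.02, H 5.00
Empirical formula: C6H5
Empirical-formula mass = 77.11 g/mol; 463 ÷ 77.11 ≈ 6, so the molecular formula is C36H30.

C36H30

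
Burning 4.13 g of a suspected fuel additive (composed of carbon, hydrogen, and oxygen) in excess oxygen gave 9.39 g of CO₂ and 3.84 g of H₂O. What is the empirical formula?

C3H6O

mol C = 9.39 g CO₂ ÷ 44.009 g/mol = 0.2134 mol
mol H = 2 × 3.84 g H₂O ÷ 18.015 g/mol = 0.4263 mol
mass O = 4.13 − (2.563 + 0.4297) = 1.138 g → mol O = 1.138 ÷ 15.999 = 0.07110 mol
Divide by the smallest (0.07110 mol): C 3.001, H 5.996, O 1.000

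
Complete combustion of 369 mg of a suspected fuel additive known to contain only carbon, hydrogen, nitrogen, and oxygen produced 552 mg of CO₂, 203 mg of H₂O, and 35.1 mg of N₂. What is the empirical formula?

mol C = 0.552 g CO₂ ÷ 44.009 g/mol = 0.01254 mol
mol H = 2 × 0.203 g H₂O ÷ 18.015 g/mol = 0.02254 mol
mol N = 2 × 0.0351 g N₂ ÷ 28.014 g/mol = 0.002506 mol
mass O = 0.369 − (0.1507 + 0.02272 + 0.03510) = 0.1605 g → mol O = 0.1605 ÷ 15.999 = 0.01003 mol
Divide by the smallest (0.002506 mol): C 5.005, H 8.994, N 1.000, O 4.004

C5H9NO4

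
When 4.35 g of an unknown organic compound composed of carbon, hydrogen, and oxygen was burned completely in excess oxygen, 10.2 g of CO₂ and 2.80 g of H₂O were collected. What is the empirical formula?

C3H4O

mol C = 10.2 g CO₂ ÷ 44.009 g/mol = 0.2318 mol
mol H = 2 × 2.80 g H₂O ÷ 18.015 g/mol = 0.3109 mol
mass O = 4.35 − (2.784 + 0.3133) = 1.253 g → mol O = 1.253 ÷ 15.999 = 0.07831 mol
Divide by the smallest (0.07831 mol): C 2.960, H 3.970, O 1.000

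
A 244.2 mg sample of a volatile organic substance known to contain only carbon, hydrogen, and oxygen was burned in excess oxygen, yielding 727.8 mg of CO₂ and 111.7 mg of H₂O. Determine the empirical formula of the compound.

C8H6O

mol C = 0.7278 g CO₂ ÷ 44.009 g/mol = 0.016538 mol
mol H = 2 × 0.1117 g H₂O ÷ 18.015 g/mol = 0.012401 mol
mass O = 0.2442 − (0.19863 + 0.012500) = 0.033068 g → mol O = 0.033068 ÷ 15.999 = 0.0020669 mol
Divide by the smallest (0.0020669 mol): C 8.001, H 6.000, O 1.000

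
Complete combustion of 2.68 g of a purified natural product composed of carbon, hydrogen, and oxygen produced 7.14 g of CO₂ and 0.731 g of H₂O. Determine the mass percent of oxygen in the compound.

mol C = 7.14 g CO₂ ÷ 44.009 g/mol = 0.1622 mol
mol H = 2 × 0.731 g H₂O ÷ 18.015 g/mol = 0.08115 mol
mass O = 2.68 − (1.949 + 0.08180) = 0.6495 g → mol O = 0.6495 ÷ 15.999 = 0.04060 mol
mass % O = 0.6495 g ÷ 2.68 g × 100%

24.2%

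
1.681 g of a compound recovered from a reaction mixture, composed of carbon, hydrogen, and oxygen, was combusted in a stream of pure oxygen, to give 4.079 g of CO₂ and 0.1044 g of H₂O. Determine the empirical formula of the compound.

C8HO3

mol C = 4.079 g CO₂ ÷ 44.009 g/mol = 0.092686 mol
mol H = 2 × 0.1044 g H₂O ÷ 18.015 g/mol = 0.011590 mol
mass O = 1.681 − (1.1132 + 0.011683) = 0.55607 g → mol O = 0.55607 ÷ 15.999 = 0.034757 mol
Divide by the smallest (0.011590 mol): C 7.997, H 1.000, O 2.999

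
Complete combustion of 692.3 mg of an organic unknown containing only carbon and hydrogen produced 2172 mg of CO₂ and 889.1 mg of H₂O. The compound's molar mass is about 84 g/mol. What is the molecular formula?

C6H12

mol C = 2.172 g CO₂ ÷ 44.009 g/mol = 0.049354 mol
mol H = 2 × 0.8891 g H₂O ÷ 18.015 g/mol = 0.098707 mol
Divide by the smallest (0.049354 mol): C 1.000, H 2.000
Empirical formula: CH2
Empirical-formula mass = 14.03 g/mol; 84 ÷ 14.03 ≈ 6, so the molecular formula is C6H12.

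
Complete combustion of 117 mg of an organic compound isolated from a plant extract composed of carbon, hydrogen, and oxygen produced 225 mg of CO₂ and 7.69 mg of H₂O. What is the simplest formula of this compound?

C6HO4

mol C = 0.225 g CO₂ ÷ 44.009 g/mol = 0.005113 mol
mol H = 2 × 0.00769 g H₂O ÷ 18.015 g/mol = 0.0008537 mol
mass O = 0.117 − (0.06141 + 0.0008606) = 0.05473 g → mol O = 0.05473 ÷ 15.999 = 0.003421 mol
Divide by the smallest (0.0008537 mol): C 5.989, H 1.000, O 4.007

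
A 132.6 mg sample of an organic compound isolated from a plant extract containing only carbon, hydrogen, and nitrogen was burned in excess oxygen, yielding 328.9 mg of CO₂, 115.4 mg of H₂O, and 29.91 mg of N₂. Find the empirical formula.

mol C = 0.3289 g CO₂ ÷ 44.009 g/mol = 0.0074735 mol
mol H = 2 × 0.1154 g H₂O ÷ 18.015 g/mol = 0.012812 mol
mol N = 2 × 0.02991 g N₂ ÷ 28.014 g/mol = 0.0021354 mol
Divide by the smallest (0.0021354 mol): C 3.500, H 6.000, N 1.000
Multiplying each by 2 gives whole numbers: C 7.00, H 12.00, N 2.00

C7H12N2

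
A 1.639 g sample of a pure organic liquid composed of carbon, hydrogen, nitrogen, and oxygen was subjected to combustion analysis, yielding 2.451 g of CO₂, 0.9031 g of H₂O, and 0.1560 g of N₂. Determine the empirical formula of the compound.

mol C = 2.451 g CO₂ ÷ 44.009 g/mol = 0.055693 mol
mol H = 2 × 0.9031 g H₂O ÷ 18.015 g/mol = 0.10026 mol
mol N = 2 × 0.1560 g N₂ ÷ 28.014 g/mol = 0.011137 mol
mass O = 1.639 − (0.66893 + 0.10106 + 0.15600) = 0.71301 g → mol O = 0.71301 ÷ 15.999 = 0.044566 mol
Divide by the smallest (0.011137 mol): C 5.001, H 9.002, N 1.000, O 4.001

C5H9NO4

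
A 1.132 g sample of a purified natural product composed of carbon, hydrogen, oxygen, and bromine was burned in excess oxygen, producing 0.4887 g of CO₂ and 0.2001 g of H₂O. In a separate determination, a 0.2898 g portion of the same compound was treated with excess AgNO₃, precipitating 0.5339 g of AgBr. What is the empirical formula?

C2H4Br2O

mol C = 0.4887 g CO₂ ÷ 44.009 g/mol = 0.011105 mol
mol H = 2 × 0.2001 g H₂O ÷ 18.015 g/mol = 0.022215 mol
From the AgBr data: mol Br per gram of compound = (0.5339 ÷ 187.772) ÷ 0.2898 = 0.0098114 mol/g, so in the 1.132 g combustion sample mol Br = 0.011106 mol
mass O = 1.132 − (0.13338 + 0.022393 + 0.88745) = 0.088777 g → mol O = 0.088777 ÷ 15.999 = 0.0055489 mol
Divide by the smallest (0.0055489 mol): C 2.001, H 4.003, Br 2.002, O 1.000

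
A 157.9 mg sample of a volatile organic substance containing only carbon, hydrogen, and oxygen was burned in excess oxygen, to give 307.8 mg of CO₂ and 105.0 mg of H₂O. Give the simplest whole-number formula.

C9H15O5

mol C = 0.3078 g CO₂ ÷ 44.009 g/mol = 0.0069940 mol
mol H = 2 × 0.1050 g H₂O ÷ 18.015 g/mol = 0.011657 mol
mass O = 0.1579 − (0.084005 + 0.011750) = 0.062145 g → mol O = 0.062145 ÷ 15.999 = 0.0038843 mol
Divide by the smallest (0.0038843 mol): C 1.801, H 3.001, O 1.000
Multiplying each by 5 gives whole numbers: C 9.00, H 15.01, O 5.00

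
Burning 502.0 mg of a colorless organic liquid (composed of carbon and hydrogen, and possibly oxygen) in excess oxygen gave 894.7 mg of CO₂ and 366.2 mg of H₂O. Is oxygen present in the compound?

mol C = 0.8947 g CO₂ ÷ 44.009 g/mol = 0.020330 mol
mol H = 2 × 0.3662 g H₂O ÷ 18.015 g/mol = 0.040655 mol
C and H account for only 0.28516 g of the 0.5020 g sample; the remaining 0.21684 g must be oxygen.

yes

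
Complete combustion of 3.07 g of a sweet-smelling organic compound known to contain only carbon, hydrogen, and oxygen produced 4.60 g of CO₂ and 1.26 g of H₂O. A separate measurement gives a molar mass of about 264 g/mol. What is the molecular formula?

C9H12O9

mol C = 4.60 g CO₂ ÷ 44.009 g/mol = 0.1045 mol
mol H = 2 × 1.26 g H₂O ÷ 18.015 g/mol = 0.1399 mol
mass O = 3.07 − (1.255 + 0.1410) = 1.674 g → mol O = 1.674 ÷ 15.999 = 0.1046 mol
Divide by the smallest (0.1045 mol): C 1.000, H 1.338, O 1.001
Multiplying each by 3 gives whole numbers: C 3.00, H 4.01, O 3.00
Empirical formula: C3H4O3
Empirical-formula mass = 88.06 g/mol; 264 ÷ 88.06 ≈ 3, so the molecular formula is C9H12O9.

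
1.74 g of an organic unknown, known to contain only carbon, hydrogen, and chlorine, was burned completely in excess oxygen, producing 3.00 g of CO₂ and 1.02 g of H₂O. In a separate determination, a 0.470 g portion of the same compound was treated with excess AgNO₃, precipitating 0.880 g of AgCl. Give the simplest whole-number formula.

mol C = 3.00 g CO₂ ÷ 44.009 g/mol = 0.06817 mol
mol H = 2 × 1.02 g H₂O ÷ 18.015 g/mol = 0.1132 mol
From the AgCl data: mol Cl per gram of compound = (0.880 ÷ 143.318) ÷ 0.470 = 0.01306 mol/g, so in the 1.74 g combustion sample mol Cl = 0.02273 mol
Divide by the smallest (0.02273 mol): C 2.999, H 4.982, Cl 1.000

C3H5Cl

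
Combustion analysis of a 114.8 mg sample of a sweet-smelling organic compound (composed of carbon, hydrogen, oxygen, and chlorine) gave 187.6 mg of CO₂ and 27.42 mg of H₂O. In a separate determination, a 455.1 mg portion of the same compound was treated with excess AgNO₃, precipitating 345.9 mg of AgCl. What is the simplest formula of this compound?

mol C = 0.1876 g CO₂ ÷ 44.009 g/mol = 0.0042628 mol
mol H = 2 × 0.02742 g H₂O ÷ 18.015 g/mol = 0.0030441 mol
From the AgCl data: mol Cl per gram of compound = (0.3459 ÷ 143.318) ÷ 0.4551 = 0.0053033 mol/g, so in the 0.1148 g combustion sample mol Cl = 0.00060881 mol
mass O = 0.1148 − (0.051200 + 0.0030685 + 0.021582) = 0.038949 g → mol O = 0.038949 ÷ 15.999 = 0.0024345 mol
Divide by the smallest (0.00060881 mol): C 7.002, H 5.000, Cl 1.000, O 3.999

C7H5ClO4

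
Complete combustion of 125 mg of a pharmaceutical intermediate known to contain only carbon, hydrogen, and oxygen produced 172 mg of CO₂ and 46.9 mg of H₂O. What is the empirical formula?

mol C = 0.172 g CO₂ ÷ 44.009 g/mol = 0.003908 mol
mol H = 2 × 0.0469 g H₂O ÷ 18.015 g/mol = 0.005207 mol
mass O = 0.125 − (0.04694 + 0.005248) = 0.07281 g → mol O = 0.07281 ÷ 15.999 = 0.004551 mol
Divide by the smallest (0.003908 mol): C 1.000, H 1.332, O 1.164
Multiplying each by 6 gives whole numbers: C 6.00, H 7.99, O 6.99

C6H8O7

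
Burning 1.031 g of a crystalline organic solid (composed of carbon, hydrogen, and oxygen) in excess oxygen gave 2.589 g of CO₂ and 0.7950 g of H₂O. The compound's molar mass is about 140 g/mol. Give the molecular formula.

C8H12O2

mol C = 2.589 g CO₂ ÷ 44.009 g/mol = 0.058829 mol
mol H = 2 × 0.7950 g H₂O ÷ 18.015 g/mol = 0.088260 mol
mass O = 1.031 − (0.70659 + 0.088966) = 0.23544 g → mol O = 0.23544 ÷ 15.999 = 0.014716 mol
Divide by the smallest (0.014716 mol): C 3.998, H 5.998, O 1.000
Empirical formula: C4H6O
Empirical-formula mass = 70.09 g/mol; 140 ÷ 70.09 ≈ 2, so the molecular formula is C8H12O2.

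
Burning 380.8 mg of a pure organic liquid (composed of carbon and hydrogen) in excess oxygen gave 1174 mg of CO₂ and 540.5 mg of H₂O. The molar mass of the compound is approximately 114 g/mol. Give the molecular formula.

C8H18

mol C = 1.174 g CO₂ ÷ 44.009 g/mol = 0.026676 mol
mol H = 2 × 0.5405 g H₂O ÷ 18.015 g/mol = 0.060006 mol
Divide by the smallest (0.026676 mol): C 1.000, H 2.249
Multiplying each by 4 gives whole numbers: C 4.00, H 9.00
Empirical formula: C4H9
Empirical-formula mass = 57.12 g/mol; 114 ÷ 57.12 ≈ 2, so the molecular formula is C8H18.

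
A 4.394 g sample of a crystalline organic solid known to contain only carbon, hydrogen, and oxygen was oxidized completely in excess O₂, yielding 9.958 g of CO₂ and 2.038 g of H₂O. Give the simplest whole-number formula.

C5H5O2

mol C = 9.958 g CO₂ ÷ 44.009 g/mol = 0.22627 mol
mol H = 2 × 2.038 g H₂O ÷ 18.015 g/mol = 0.22626 mol
mass O = 4.394 − (2.7178 + 0.22807) = 1.4482 g → mol O = 1.4482 ÷ 15.999 = 0.090517 mol
Divide by the smallest (0.090517 mol): C 2.500, H 2.500, O 1.000
Multiplying each by 2 gives whole numbers: C 5.00, H 5.00, O 2.00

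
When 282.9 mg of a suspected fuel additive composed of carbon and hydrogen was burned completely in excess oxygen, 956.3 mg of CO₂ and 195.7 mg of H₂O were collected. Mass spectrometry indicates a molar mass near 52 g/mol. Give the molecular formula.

C4H4

mol C = 0.9563 g CO₂ ÷ 44.009 g/mol = 0.021730 mol
mol H = 2 × 0.1957 g H₂O ÷ 18.015 g/mol = 0.021726 mol
Divide by the smallest (0.021726 mol): C 1.000, H 1.000
Empirical formula: CH
Empirical-formula mass = 13.02 g/mol; 52 ÷ 13.02 ≈ 4, so the molecular formula is C4H4.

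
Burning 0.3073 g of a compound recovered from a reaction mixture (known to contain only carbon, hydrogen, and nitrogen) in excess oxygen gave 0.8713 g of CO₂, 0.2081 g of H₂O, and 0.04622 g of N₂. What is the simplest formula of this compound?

mol C = 0.8713 g CO₂ ÷ 44.009 g/mol = 0.019798 mol
mol H = 2 × 0.2081 g H₂O ÷ 18.015 g/mol = 0.023103 mol
mol N = 2 × 0.04622 g N₂ ÷ 28.014 g/mol = 0.0032998 mol
Divide by the smallest (0.0032998 mol): C 6.000, H 7.001, N 1.000

C6H7N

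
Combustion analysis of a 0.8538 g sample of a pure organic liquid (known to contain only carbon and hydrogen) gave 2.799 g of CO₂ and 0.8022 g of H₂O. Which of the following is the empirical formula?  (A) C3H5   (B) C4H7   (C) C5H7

mol C = 2.799 g CO₂ ÷ 44.009 g/mol = 0.063601 mol
mol H = 2 × 0.8022 g H₂O ÷ 18.015 g/mol = 0.089059 mol
Divide by the smallest (0.063601 mol): C 1.000, H 1.400
Multiplying each by 5 gives whole numbers: C 5.00, H 7.00

(C) C5H7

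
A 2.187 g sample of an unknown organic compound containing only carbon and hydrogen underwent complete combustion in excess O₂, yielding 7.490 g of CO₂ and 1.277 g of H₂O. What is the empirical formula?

mol C = 7.490 g CO₂ ÷ 44.009 g/mol = 0.17019 mol
mol H = 2 × 1.277 g H₂O ÷ 18.015 g/mol = 0.14177 mol
Divide by the smallest (0.14177 mol): C 1.200, H 1.000
Multiplying each by 5 gives whole numbers: C 6.00, H 5.00

C6H5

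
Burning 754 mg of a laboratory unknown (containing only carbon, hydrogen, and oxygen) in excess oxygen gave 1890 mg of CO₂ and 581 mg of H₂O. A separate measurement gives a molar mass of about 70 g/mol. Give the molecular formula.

mol C = 1.89 g CO₂ ÷ 44.009 g/mol = 0.04295 mol
mol H = 2 × 0.581 g H₂O ÷ 18.015 g/mol = 0.06450 mol
mass O = 0.754 − (0.5158 + 0.06502) = 0.1732 g → mol O = 0.1732 ÷ 15.999 = 0.01082 mol
Divide by the smallest (0.01082 mol): C 3.968, H 5.960, O 1.000
Empirical formula: C4H6O
Empirical-formula mass = 70.09 g/mol; 70 ÷ 70.09 ≈ 1, so the molecular formula is C4H6O.

C4H6O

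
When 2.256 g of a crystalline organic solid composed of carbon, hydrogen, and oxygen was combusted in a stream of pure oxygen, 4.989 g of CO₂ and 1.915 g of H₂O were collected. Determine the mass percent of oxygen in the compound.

30.15%

mol C = 4.989 g CO₂ ÷ 44.009 g/mol = 0.11336 mol
mol H = 2 × 1.915 g H₂O ÷ 18.015 g/mol = 0.21260 mol
mass O = 2.256 − (1.3616 + 0.21430) = 0.68009 g → mol O = 0.68009 ÷ 15.999 = 0.042508 mol
mass % O = 0.68009 g ÷ 2.256 g × 100%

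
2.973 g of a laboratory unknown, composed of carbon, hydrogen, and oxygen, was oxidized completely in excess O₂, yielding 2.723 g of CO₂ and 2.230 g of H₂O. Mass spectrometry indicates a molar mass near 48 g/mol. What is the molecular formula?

CH4O2

mol C = 2.723 g CO₂ ÷ 44.009 g/mol = 0.061874 mol
mol H = 2 × 2.230 g H₂O ÷ 18.015 g/mol = 0.24757 mol
mass O = 2.973 − (0.74317 + 0.24955) = 1.9803 g → mol O = 1.9803 ÷ 15.999 = 0.12378 mol
Divide by the smallest (0.061874 mol): C 1.000, H 4.001, O 2.000
Empirical formula: CH4O2
Empirical-formula mass = 48.04 g/mol; 48 ÷ 48.04 ≈ 1, so the molecular formula is CH4O2.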